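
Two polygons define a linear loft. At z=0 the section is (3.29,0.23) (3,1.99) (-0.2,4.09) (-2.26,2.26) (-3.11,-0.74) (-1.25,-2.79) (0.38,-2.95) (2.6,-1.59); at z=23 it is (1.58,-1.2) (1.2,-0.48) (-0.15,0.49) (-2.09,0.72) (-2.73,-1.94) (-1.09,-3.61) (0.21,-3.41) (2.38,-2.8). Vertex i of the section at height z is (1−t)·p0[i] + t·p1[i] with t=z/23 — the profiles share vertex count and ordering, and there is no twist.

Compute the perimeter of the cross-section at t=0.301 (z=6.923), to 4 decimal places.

Cross-section at t=0.301: each vertex is (1-t)·p0[i] + t·p1[i].
  v1: (1-0.301)·(3.29,0.23) + 0.301·(1.58,-1.2) = (2.7753,-0.2004)
  v2: (1-0.301)·(3,1.99) + 0.301·(1.2,-0.48) = (2.4582,1.2465)
  v3: (1-0.301)·(-0.2,4.09) + 0.301·(-0.15,0.49) = (-0.1850,3.0064)
  v4: (1-0.301)·(-2.26,2.26) + 0.301·(-2.09,0.72) = (-2.2088,1.7965)
  v5: (1-0.301)·(-3.11,-0.74) + 0.301·(-2.73,-1.94) = (-2.9956,-1.1012)
  v6: (1-0.301)·(-1.25,-2.79) + 0.301·(-1.09,-3.61) = (-1.2018,-3.0368)
  v7: (1-0.301)·(0.38,-2.95) + 0.301·(0.21,-3.41) = (0.3288,-3.0885)
  v8: (1-0.301)·(2.6,-1.59) + 0.301·(2.38,-2.8) = (2.5338,-1.9542)
Perimeter = Σ |v_{i+1} − v_i|:
  edge 1→2: √(-0.3171² + 1.4470²) = 1.4813 (running 1.4813)
  edge 2→3: √(-2.6432² + 1.7599²) = 3.1754 (running 4.6567)
  edge 3→4: √(-2.0239² + -1.2099²) = 2.3580 (running 7.0147)
  edge 4→5: √(-0.7868² + -2.8977²) = 3.0026 (running 10.0173)
  edge 5→6: √(1.7938² + -1.9356²) = 2.6390 (running 12.6563)
  edge 6→7: √(1.5307² + -0.0516²) = 1.5315 (running 14.1878)
  edge 7→8: √(2.2050² + 1.1343²) = 2.4796 (running 16.6674)
  edge 8→1: √(0.2415² + 1.7538²) = 1.7703 (running 18.4377)
Perimeter = 18.4377

Perimeter at t=0.301: 18.4377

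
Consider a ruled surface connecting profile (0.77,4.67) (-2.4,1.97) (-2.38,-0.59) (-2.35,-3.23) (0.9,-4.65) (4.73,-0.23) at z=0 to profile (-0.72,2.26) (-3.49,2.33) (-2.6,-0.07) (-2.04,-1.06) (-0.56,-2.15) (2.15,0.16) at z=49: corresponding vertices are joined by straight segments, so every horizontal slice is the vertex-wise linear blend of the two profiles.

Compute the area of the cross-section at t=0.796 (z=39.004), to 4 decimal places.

Area at t=0.796: 18.7796

Cross-section at t=0.796: each vertex is (1-t)·p0[i] + t·p1[i].
  v1: (1-0.796)·(0.77,4.67) + 0.796·(-0.72,2.26) = (-0.4160,2.7516)
  v2: (1-0.796)·(-2.4,1.97) + 0.796·(-3.49,2.33) = (-3.2676,2.2566)
  v3: (1-0.796)·(-2.38,-0.59) + 0.796·(-2.6,-0.07) = (-2.5551,-0.1761)
  v4: (1-0.796)·(-2.35,-3.23) + 0.796·(-2.04,-1.06) = (-2.1032,-1.5027)
  v5: (1-0.796)·(0.9,-4.65) + 0.796·(-0.56,-2.15) = (-0.2622,-2.6600)
  v6: (1-0.796)·(4.73,-0.23) + 0.796·(2.15,0.16) = (2.6763,0.0804)
Shoelace sum Σ(x_i·y_{i+1} − x_{i+1}·y_i):
  i=1: -0.4160·2.2566 − -3.2676·2.7516 = +8.0525 (running +8.0525)
  i=2: -3.2676·-0.1761 − -2.5551·2.2566 = +6.3411 (running +14.3937)
  i=3: -2.5551·-1.5027 − -2.1032·-0.1761 = +3.4692 (running +17.8629)
  i=4: -2.1032·-2.6600 − -0.2622·-1.5027 = +5.2007 (running +23.0636)
  i=5: -0.2622·0.0804 − 2.6763·-2.6600 = +7.0979 (running +30.1615)
  i=6: 2.6763·2.7516 − -0.4160·0.0804 = +7.3977 (running +37.5592)
Area = |Σ|/2 = |37.5592|/2 = 18.7796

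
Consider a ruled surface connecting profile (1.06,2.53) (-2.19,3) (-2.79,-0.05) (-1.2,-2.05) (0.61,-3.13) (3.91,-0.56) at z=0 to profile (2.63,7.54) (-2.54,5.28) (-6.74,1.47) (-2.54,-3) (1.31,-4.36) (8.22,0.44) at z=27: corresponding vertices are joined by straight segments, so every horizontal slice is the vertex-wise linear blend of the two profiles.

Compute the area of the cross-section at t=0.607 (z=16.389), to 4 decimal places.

Area at t=0.607: 65.1864

Cross-section at t=0.607: each vertex is (1-t)·p0[i] + t·p1[i].
  v1: (1-0.607)·(1.06,2.53) + 0.607·(2.63,7.54) = (2.0130,5.5711)
  v2: (1-0.607)·(-2.19,3) + 0.607·(-2.54,5.28) = (-2.4024,4.3840)
  v3: (1-0.607)·(-2.79,-0.05) + 0.607·(-6.74,1.47) = (-5.1876,0.8726)
  v4: (1-0.607)·(-1.2,-2.05) + 0.607·(-2.54,-3) = (-2.0134,-2.6266)
  v5: (1-0.607)·(0.61,-3.13) + 0.607·(1.31,-4.36) = (1.0349,-3.8766)
  v6: (1-0.607)·(3.91,-0.56) + 0.607·(8.22,0.44) = (6.5262,0.0470)
Shoelace sum Σ(x_i·y_{i+1} − x_{i+1}·y_i):
  i=1: 2.0130·4.3840 − -2.4024·5.5711 = +22.2091 (running +22.2091)
  i=2: -2.4024·0.8726 − -5.1876·4.3840 = +20.6460 (running +42.8551)
  i=3: -5.1876·-2.6266 − -2.0134·0.8726 = +15.3831 (running +58.2382)
  i=4: -2.0134·-3.8766 − 1.0349·-2.6266 = +10.5234 (running +68.7616)
  i=5: 1.0349·0.0470 − 6.5262·-3.8766 = +25.3481 (running +94.1096)
  i=6: 6.5262·5.5711 − 2.0130·0.0470 = +36.2631 (running +130.3728)
Area = |Σ|/2 = |130.3728|/2 = 65.1864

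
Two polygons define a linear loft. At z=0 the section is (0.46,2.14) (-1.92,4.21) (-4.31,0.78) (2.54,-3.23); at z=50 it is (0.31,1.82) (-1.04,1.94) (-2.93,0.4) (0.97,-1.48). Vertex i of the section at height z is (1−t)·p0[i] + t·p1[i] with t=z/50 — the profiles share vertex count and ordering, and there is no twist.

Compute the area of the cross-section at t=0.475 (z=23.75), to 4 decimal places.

Area at t=0.475: 13.4690

Cross-section at t=0.475: each vertex is (1-t)·p0[i] + t·p1[i].
  v1: (1-0.475)·(0.46,2.14) + 0.475·(0.31,1.82) = (0.3888,1.9880)
  v2: (1-0.475)·(-1.92,4.21) + 0.475·(-1.04,1.94) = (-1.5020,3.1318)
  v3: (1-0.475)·(-4.31,0.78) + 0.475·(-2.93,0.4) = (-3.6545,0.5995)
  v4: (1-0.475)·(2.54,-3.23) + 0.475·(0.97,-1.48) = (1.7943,-2.3988)
Shoelace sum Σ(x_i·y_{i+1} − x_{i+1}·y_i):
  i=1: 0.3888·3.1318 − -1.5020·1.9880 = +4.2034 (running +4.2034)
  i=2: -1.5020·0.5995 − -3.6545·3.1318 = +10.5445 (running +14.7480)
  i=3: -3.6545·-2.3988 − 1.7943·0.5995 = +7.6906 (running +22.4386)
  i=4: 1.7943·1.9880 − 0.3888·-2.3988 = +4.4995 (running +26.9380)
Area = |Σ|/2 = |26.9380|/2 = 13.4690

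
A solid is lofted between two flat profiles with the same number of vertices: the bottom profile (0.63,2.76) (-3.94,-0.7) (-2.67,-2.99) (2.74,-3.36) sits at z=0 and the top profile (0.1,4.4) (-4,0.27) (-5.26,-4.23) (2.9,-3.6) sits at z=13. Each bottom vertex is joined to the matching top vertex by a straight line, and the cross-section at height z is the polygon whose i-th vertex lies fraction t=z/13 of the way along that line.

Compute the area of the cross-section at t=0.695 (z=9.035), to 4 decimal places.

Cross-section at t=0.695: each vertex is (1-t)·p0[i] + t·p1[i].
  v1: (1-0.695)·(0.63,2.76) + 0.695·(0.1,4.4) = (0.2617,3.8998)
  v2: (1-0.695)·(-3.94,-0.7) + 0.695·(-4,0.27) = (-3.9817,-0.0259)
  v3: (1-0.695)·(-2.67,-2.99) + 0.695·(-5.26,-4.23) = (-4.4700,-3.8518)
  v4: (1-0.695)·(2.74,-3.36) + 0.695·(2.9,-3.6) = (2.8512,-3.5268)
Shoelace sum Σ(x_i·y_{i+1} − x_{i+1}·y_i):
  i=1: 0.2617·-0.0259 − -3.9817·3.8998 = +15.5211 (running +15.5211)
  i=2: -3.9817·-3.8518 − -4.4700·-0.0259 = +15.2212 (running +30.7422)
  i=3: -4.4700·-3.5268 − 2.8512·-3.8518 = +26.7472 (running +57.4895)
  i=4: 2.8512·3.8998 − 0.2617·-3.5268 = +12.0419 (running +69.5314)
Area = |Σ|/2 = |69.5314|/2 = 34.7657

Area at t=0.695: 34.7657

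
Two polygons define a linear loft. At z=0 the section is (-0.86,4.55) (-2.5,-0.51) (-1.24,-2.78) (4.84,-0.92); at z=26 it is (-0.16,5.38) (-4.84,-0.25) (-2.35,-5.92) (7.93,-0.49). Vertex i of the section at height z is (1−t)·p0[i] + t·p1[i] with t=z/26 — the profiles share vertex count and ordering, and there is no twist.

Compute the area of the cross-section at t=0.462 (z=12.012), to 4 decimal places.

Cross-section at t=0.462: each vertex is (1-t)·p0[i] + t·p1[i].
  v1: (1-0.462)·(-0.86,4.55) + 0.462·(-0.16,5.38) = (-0.5366,4.9335)
  v2: (1-0.462)·(-2.5,-0.51) + 0.462·(-4.84,-0.25) = (-3.5811,-0.3899)
  v3: (1-0.462)·(-1.24,-2.78) + 0.462·(-2.35,-5.92) = (-1.7528,-4.2307)
  v4: (1-0.462)·(4.84,-0.92) + 0.462·(7.93,-0.49) = (6.2676,-0.7213)
Shoelace sum Σ(x_i·y_{i+1} − x_{i+1}·y_i):
  i=1: -0.5366·-0.3899 − -3.5811·4.9335 = +17.8763 (running +17.8763)
  i=2: -3.5811·-4.2307 − -1.7528·-0.3899 = +14.4670 (running +32.3433)
  i=3: -1.7528·-0.7213 − 6.2676·-4.2307 = +27.7805 (running +60.1238)
  i=4: 6.2676·4.9335 − -0.5366·-0.7213 = +30.5338 (running +90.6576)
Area = |Σ|/2 = |90.6576|/2 = 45.3288

Area at t=0.462: 45.3288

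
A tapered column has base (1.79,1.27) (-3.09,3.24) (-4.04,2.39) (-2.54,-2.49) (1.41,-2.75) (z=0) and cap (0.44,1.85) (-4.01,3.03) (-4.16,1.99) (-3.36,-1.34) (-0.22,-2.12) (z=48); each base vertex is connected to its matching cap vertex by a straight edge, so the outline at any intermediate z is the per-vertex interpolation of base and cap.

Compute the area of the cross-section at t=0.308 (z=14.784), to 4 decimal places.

Cross-section at t=0.308: each vertex is (1-t)·p0[i] + t·p1[i].
  v1: (1-0.308)·(1.79,1.27) + 0.308·(0.44,1.85) = (1.3742,1.4486)
  v2: (1-0.308)·(-3.09,3.24) + 0.308·(-4.01,3.03) = (-3.3734,3.1753)
  v3: (1-0.308)·(-4.04,2.39) + 0.308·(-4.16,1.99) = (-4.0770,2.2668)
  v4: (1-0.308)·(-2.54,-2.49) + 0.308·(-3.36,-1.34) = (-2.7926,-2.1358)
  v5: (1-0.308)·(1.41,-2.75) + 0.308·(-0.22,-2.12) = (0.9080,-2.5560)
Shoelace sum Σ(x_i·y_{i+1} − x_{i+1}·y_i):
  i=1: 1.3742·3.1753 − -3.3734·1.4486 = +9.2503 (running +9.2503)
  i=2: -3.3734·2.2668 − -4.0770·3.1753 = +5.2989 (running +14.5492)
  i=3: -4.0770·-2.1358 − -2.7926·2.2668 = +15.0377 (running +29.5870)
  i=4: -2.7926·-2.5560 − 0.9080·-2.1358 = +9.0769 (running +38.6639)
  i=5: 0.9080·1.4486 − 1.3742·-2.5560 = +4.8277 (running +43.4916)
Area = |Σ|/2 = |43.4916|/2 = 21.7458

Area at t=0.308: 21.7458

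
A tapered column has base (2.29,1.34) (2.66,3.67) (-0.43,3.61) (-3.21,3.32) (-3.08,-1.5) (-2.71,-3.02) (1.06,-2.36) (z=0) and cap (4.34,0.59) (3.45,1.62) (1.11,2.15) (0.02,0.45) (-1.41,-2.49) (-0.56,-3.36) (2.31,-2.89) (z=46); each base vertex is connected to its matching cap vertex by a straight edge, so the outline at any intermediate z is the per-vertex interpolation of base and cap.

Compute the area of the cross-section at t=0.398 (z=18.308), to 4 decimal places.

Area at t=0.398: 26.3921

Cross-section at t=0.398: each vertex is (1-t)·p0[i] + t·p1[i].
  v1: (1-0.398)·(2.29,1.34) + 0.398·(4.34,0.59) = (3.1059,1.0415)
  v2: (1-0.398)·(2.66,3.67) + 0.398·(3.45,1.62) = (2.9744,2.8541)
  v3: (1-0.398)·(-0.43,3.61) + 0.398·(1.11,2.15) = (0.1829,3.0289)
  v4: (1-0.398)·(-3.21,3.32) + 0.398·(0.02,0.45) = (-1.9245,2.1777)
  v5: (1-0.398)·(-3.08,-1.5) + 0.398·(-1.41,-2.49) = (-2.4153,-1.8940)
  v6: (1-0.398)·(-2.71,-3.02) + 0.398·(-0.56,-3.36) = (-1.8543,-3.1553)
  v7: (1-0.398)·(1.06,-2.36) + 0.398·(2.31,-2.89) = (1.5575,-2.5709)
Shoelace sum Σ(x_i·y_{i+1} − x_{i+1}·y_i):
  i=1: 3.1059·2.8541 − 2.9744·1.0415 = +5.7667 (running +5.7667)
  i=2: 2.9744·3.0289 − 0.1829·2.8541 = +8.4872 (running +14.2539)
  i=3: 0.1829·2.1777 − -1.9245·3.0289 = +6.2274 (running +20.4813)
  i=4: -1.9245·-1.8940 − -2.4153·2.1777 = +8.9049 (running +29.3862)
  i=5: -2.4153·-3.1553 − -1.8543·-1.8940 = +4.1091 (running +33.4953)
  i=6: -1.8543·-2.5709 − 1.5575·-3.1553 = +9.6817 (running +43.1770)
  i=7: 1.5575·1.0415 − 3.1059·-2.5709 = +9.6072 (running +52.7842)
Area = |Σ|/2 = |52.7842|/2 = 26.3921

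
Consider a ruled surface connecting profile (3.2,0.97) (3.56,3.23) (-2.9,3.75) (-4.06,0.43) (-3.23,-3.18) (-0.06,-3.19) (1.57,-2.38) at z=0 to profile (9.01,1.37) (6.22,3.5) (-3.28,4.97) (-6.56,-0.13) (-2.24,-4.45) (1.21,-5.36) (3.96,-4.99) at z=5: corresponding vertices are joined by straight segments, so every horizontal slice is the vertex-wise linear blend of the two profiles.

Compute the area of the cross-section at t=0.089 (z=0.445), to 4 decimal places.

Area at t=0.089: 45.6898

Cross-section at t=0.089: each vertex is (1-t)·p0[i] + t·p1[i].
  v1: (1-0.089)·(3.2,0.97) + 0.089·(9.01,1.37) = (3.7171,1.0056)
  v2: (1-0.089)·(3.56,3.23) + 0.089·(6.22,3.5) = (3.7967,3.2540)
  v3: (1-0.089)·(-2.9,3.75) + 0.089·(-3.28,4.97) = (-2.9338,3.8586)
  v4: (1-0.089)·(-4.06,0.43) + 0.089·(-6.56,-0.13) = (-4.2825,0.3802)
  v5: (1-0.089)·(-3.23,-3.18) + 0.089·(-2.24,-4.45) = (-3.1419,-3.2930)
  v6: (1-0.089)·(-0.06,-3.19) + 0.089·(1.21,-5.36) = (0.0530,-3.3831)
  v7: (1-0.089)·(1.57,-2.38) + 0.089·(3.96,-4.99) = (1.7827,-2.6123)
Shoelace sum Σ(x_i·y_{i+1} − x_{i+1}·y_i):
  i=1: 3.7171·3.2540 − 3.7967·1.0056 = +8.2775 (running +8.2775)
  i=2: 3.7967·3.8586 − -2.9338·3.2540 = +24.1968 (running +32.4743)
  i=3: -2.9338·0.3802 − -4.2825·3.8586 = +15.4090 (running +47.8833)
  i=4: -4.2825·-3.2930 − -3.1419·0.3802 = +15.2968 (running +63.1802)
  i=5: -3.1419·-3.3831 − 0.0530·-3.2930 = +10.8041 (running +73.9842)
  i=6: 0.0530·-2.6123 − 1.7827·-3.3831 = +5.8926 (running +79.8768)
  i=7: 1.7827·1.0056 − 3.7171·-2.6123 = +11.5028 (running +91.3796)
Area = |Σ|/2 = |91.3796|/2 = 45.6898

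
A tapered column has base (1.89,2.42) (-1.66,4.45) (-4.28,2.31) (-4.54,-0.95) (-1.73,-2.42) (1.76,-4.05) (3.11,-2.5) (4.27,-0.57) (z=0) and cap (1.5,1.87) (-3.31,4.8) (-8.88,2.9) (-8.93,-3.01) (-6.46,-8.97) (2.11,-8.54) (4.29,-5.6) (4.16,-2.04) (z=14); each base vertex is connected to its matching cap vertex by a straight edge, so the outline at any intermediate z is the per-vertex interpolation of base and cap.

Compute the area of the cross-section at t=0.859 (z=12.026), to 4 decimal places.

Area at t=0.859: 125.0335

Cross-section at t=0.859: each vertex is (1-t)·p0[i] + t·p1[i].
  v1: (1-0.859)·(1.89,2.42) + 0.859·(1.5,1.87) = (1.5550,1.9476)
  v2: (1-0.859)·(-1.66,4.45) + 0.859·(-3.31,4.8) = (-3.0774,4.7507)
  v3: (1-0.859)·(-4.28,2.31) + 0.859·(-8.88,2.9) = (-8.2314,2.8168)
  v4: (1-0.859)·(-4.54,-0.95) + 0.859·(-8.93,-3.01) = (-8.3110,-2.7195)
  v5: (1-0.859)·(-1.73,-2.42) + 0.859·(-6.46,-8.97) = (-5.7931,-8.0465)
  v6: (1-0.859)·(1.76,-4.05) + 0.859·(2.11,-8.54) = (2.0606,-7.9069)
  v7: (1-0.859)·(3.11,-2.5) + 0.859·(4.29,-5.6) = (4.1236,-5.1629)
  v8: (1-0.859)·(4.27,-0.57) + 0.859·(4.16,-2.04) = (4.1755,-1.8327)
Shoelace sum Σ(x_i·y_{i+1} − x_{i+1}·y_i):
  i=1: 1.5550·4.7507 − -3.0774·1.9476 = +13.3805 (running +13.3805)
  i=2: -3.0774·2.8168 − -8.2314·4.7507 = +30.4362 (running +43.8167)
  i=3: -8.2314·-2.7195 − -8.3110·2.8168 = +45.7962 (running +89.6129)
  i=4: -8.3110·-8.0465 − -5.7931·-2.7195 = +51.1196 (running +140.7325)
  i=5: -5.7931·-7.9069 − 2.0606·-8.0465 = +62.3862 (running +203.1187)
  i=6: 2.0606·-5.1629 − 4.1236·-7.9069 = +21.9662 (running +225.0849)
  i=7: 4.1236·-1.8327 − 4.1755·-5.1629 = +14.0003 (running +239.0851)
  i=8: 4.1755·1.9476 − 1.5550·-1.8327 = +10.9819 (running +250.0670)
Area = |Σ|/2 = |250.0670|/2 = 125.0335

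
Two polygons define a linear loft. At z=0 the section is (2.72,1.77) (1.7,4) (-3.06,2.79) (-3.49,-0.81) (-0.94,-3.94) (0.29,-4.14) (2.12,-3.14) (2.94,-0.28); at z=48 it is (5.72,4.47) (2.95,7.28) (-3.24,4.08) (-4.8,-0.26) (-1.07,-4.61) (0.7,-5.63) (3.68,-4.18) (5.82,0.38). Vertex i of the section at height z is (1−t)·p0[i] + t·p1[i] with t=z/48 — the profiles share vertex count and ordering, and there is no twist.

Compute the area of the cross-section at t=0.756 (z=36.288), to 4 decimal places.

Cross-section at t=0.756: each vertex is (1-t)·p0[i] + t·p1[i].
  v1: (1-0.756)·(2.72,1.77) + 0.756·(5.72,4.47) = (4.9880,3.8112)
  v2: (1-0.756)·(1.7,4) + 0.756·(2.95,7.28) = (2.6450,6.4797)
  v3: (1-0.756)·(-3.06,2.79) + 0.756·(-3.24,4.08) = (-3.1961,3.7652)
  v4: (1-0.756)·(-3.49,-0.81) + 0.756·(-4.8,-0.26) = (-4.4804,-0.3942)
  v5: (1-0.756)·(-0.94,-3.94) + 0.756·(-1.07,-4.61) = (-1.0383,-4.4465)
  v6: (1-0.756)·(0.29,-4.14) + 0.756·(0.7,-5.63) = (0.6000,-5.2664)
  v7: (1-0.756)·(2.12,-3.14) + 0.756·(3.68,-4.18) = (3.2994,-3.9262)
  v8: (1-0.756)·(2.94,-0.28) + 0.756·(5.82,0.38) = (5.1173,0.2190)
Shoelace sum Σ(x_i·y_{i+1} − x_{i+1}·y_i):
  i=1: 4.9880·6.4797 − 2.6450·3.8112 = +22.2400 (running +22.2400)
  i=2: 2.6450·3.7652 − -3.1961·6.4797 = +30.6686 (running +52.9087)
  i=3: -3.1961·-0.3942 − -4.4804·3.7652 = +18.1295 (running +71.0382)
  i=4: -4.4804·-4.4465 − -1.0383·-0.3942 = +19.5127 (running +90.5509)
  i=5: -1.0383·-5.2664 − 0.6000·-4.4465 = +8.1358 (running +98.6867)
  i=6: 0.6000·-3.9262 − 3.2994·-5.2664 = +15.0203 (running +113.7070)
  i=7: 3.2994·0.2190 − 5.1173·-3.9262 = +20.8141 (running +134.5211)
  i=8: 5.1173·3.8112 − 4.9880·0.2190 = +18.4108 (running +152.9319)
Area = |Σ|/2 = |152.9319|/2 = 76.4659

Area at t=0.756: 76.4659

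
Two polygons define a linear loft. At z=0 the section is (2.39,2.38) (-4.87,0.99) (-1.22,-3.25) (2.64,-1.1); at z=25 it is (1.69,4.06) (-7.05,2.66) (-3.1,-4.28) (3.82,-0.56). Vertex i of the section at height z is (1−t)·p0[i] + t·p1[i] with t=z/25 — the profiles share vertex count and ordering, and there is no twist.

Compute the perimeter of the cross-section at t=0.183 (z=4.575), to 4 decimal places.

Cross-section at t=0.183: each vertex is (1-t)·p0[i] + t·p1[i].
  v1: (1-0.183)·(2.39,2.38) + 0.183·(1.69,4.06) = (2.2619,2.6874)
  v2: (1-0.183)·(-4.87,0.99) + 0.183·(-7.05,2.66) = (-5.2689,1.2956)
  v3: (1-0.183)·(-1.22,-3.25) + 0.183·(-3.1,-4.28) = (-1.5640,-3.4385)
  v4: (1-0.183)·(2.64,-1.1) + 0.183·(3.82,-0.56) = (2.8559,-1.0012)
Perimeter = Σ |v_{i+1} − v_i|:
  edge 1→2: √(-7.5308² + -1.3918²) = 7.6584 (running 7.6584)
  edge 2→3: √(3.7049² + -4.7341²) = 6.0115 (running 13.6699)
  edge 3→4: √(4.4200² + 2.4373²) = 5.0474 (running 18.7173)
  edge 4→1: √(-0.5940² + 3.6886²) = 3.7361 (running 22.4535)
Perimeter = 22.4535

Perimeter at t=0.183: 22.4535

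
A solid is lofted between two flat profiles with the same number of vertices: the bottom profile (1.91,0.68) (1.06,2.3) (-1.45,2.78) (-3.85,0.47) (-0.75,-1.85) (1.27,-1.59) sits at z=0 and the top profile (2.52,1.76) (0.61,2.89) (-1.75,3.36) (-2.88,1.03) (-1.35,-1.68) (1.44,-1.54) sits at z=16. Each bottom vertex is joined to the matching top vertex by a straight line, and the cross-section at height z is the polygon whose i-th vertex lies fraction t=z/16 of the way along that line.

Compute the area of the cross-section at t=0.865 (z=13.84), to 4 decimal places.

Cross-section at t=0.865: each vertex is (1-t)·p0[i] + t·p1[i].
  v1: (1-0.865)·(1.91,0.68) + 0.865·(2.52,1.76) = (2.4377,1.6142)
  v2: (1-0.865)·(1.06,2.3) + 0.865·(0.61,2.89) = (0.6707,2.8103)
  v3: (1-0.865)·(-1.45,2.78) + 0.865·(-1.75,3.36) = (-1.7095,3.2817)
  v4: (1-0.865)·(-3.85,0.47) + 0.865·(-2.88,1.03) = (-3.0110,0.9544)
  v5: (1-0.865)·(-0.75,-1.85) + 0.865·(-1.35,-1.68) = (-1.2690,-1.7029)
  v6: (1-0.865)·(1.27,-1.59) + 0.865·(1.44,-1.54) = (1.4171,-1.5468)
Shoelace sum Σ(x_i·y_{i+1} − x_{i+1}·y_i):
  i=1: 2.4377·2.8103 − 0.6707·1.6142 = +5.7679 (running +5.7679)
  i=2: 0.6707·3.2817 − -1.7095·2.8103 = +7.0055 (running +12.7734)
  i=3: -1.7095·0.9544 − -3.0110·3.2817 = +8.2495 (running +21.0229)
  i=4: -3.0110·-1.7029 − -1.2690·0.9544 = +6.3386 (running +27.3615)
  i=5: -1.2690·-1.5468 − 1.4171·-1.7029 = +4.3760 (running +31.7375)
  i=6: 1.4171·1.6142 − 2.4377·-1.5468 = +6.0578 (running +37.7954)
Area = |Σ|/2 = |37.7954|/2 = 18.8977

Area at t=0.865: 18.8977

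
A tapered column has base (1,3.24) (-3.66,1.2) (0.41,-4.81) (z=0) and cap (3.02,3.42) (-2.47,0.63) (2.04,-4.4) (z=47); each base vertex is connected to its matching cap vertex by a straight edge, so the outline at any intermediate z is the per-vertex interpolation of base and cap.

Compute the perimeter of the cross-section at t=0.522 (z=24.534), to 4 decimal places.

Cross-section at t=0.522: each vertex is (1-t)·p0[i] + t·p1[i].
  v1: (1-0.522)·(1,3.24) + 0.522·(3.02,3.42) = (2.0544,3.3340)
  v2: (1-0.522)·(-3.66,1.2) + 0.522·(-2.47,0.63) = (-3.0388,0.9025)
  v3: (1-0.522)·(0.41,-4.81) + 0.522·(2.04,-4.4) = (1.2609,-4.5960)
Perimeter = Σ |v_{i+1} − v_i|:
  edge 1→2: √(-5.0933² + -2.4315²) = 5.6439 (running 5.6439)
  edge 2→3: √(4.2997² + -5.4984²) = 6.9800 (running 12.6239)
  edge 3→1: √(0.7936² + 7.9299²) = 7.9695 (running 20.5934)
Perimeter = 20.5934

Perimeter at t=0.522: 20.5934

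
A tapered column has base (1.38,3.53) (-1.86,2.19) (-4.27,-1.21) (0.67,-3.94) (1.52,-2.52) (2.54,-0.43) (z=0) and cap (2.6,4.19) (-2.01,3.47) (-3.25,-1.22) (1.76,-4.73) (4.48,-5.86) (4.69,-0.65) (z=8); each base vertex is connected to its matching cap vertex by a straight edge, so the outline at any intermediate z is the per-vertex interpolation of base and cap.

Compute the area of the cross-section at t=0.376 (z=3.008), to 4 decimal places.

Area at t=0.376: 37.3016

Cross-section at t=0.376: each vertex is (1-t)·p0[i] + t·p1[i].
  v1: (1-0.376)·(1.38,3.53) + 0.376·(2.6,4.19) = (1.8387,3.7782)
  v2: (1-0.376)·(-1.86,2.19) + 0.376·(-2.01,3.47) = (-1.9164,2.6713)
  v3: (1-0.376)·(-4.27,-1.21) + 0.376·(-3.25,-1.22) = (-3.8865,-1.2138)
  v4: (1-0.376)·(0.67,-3.94) + 0.376·(1.76,-4.73) = (1.0798,-4.2370)
  v5: (1-0.376)·(1.52,-2.52) + 0.376·(4.48,-5.86) = (2.6330,-3.7758)
  v6: (1-0.376)·(2.54,-0.43) + 0.376·(4.69,-0.65) = (3.3484,-0.5127)
Shoelace sum Σ(x_i·y_{i+1} − x_{i+1}·y_i):
  i=1: 1.8387·2.6713 − -1.9164·3.7782 = +12.1522 (running +12.1522)
  i=2: -1.9164·-1.2138 − -3.8865·2.6713 = +12.7079 (running +24.8601)
  i=3: -3.8865·-4.2370 − 1.0798·-1.2138 = +17.7778 (running +42.6380)
  i=4: 1.0798·-3.7758 − 2.6330·-4.2370 = +7.0787 (running +49.7166)
  i=5: 2.6330·-0.5127 − 3.3484·-3.7758 = +11.2931 (running +61.0097)
  i=6: 3.3484·3.7782 − 1.8387·-0.5127 = +13.5935 (running +74.6032)
Area = |Σ|/2 = |74.6032|/2 = 37.3016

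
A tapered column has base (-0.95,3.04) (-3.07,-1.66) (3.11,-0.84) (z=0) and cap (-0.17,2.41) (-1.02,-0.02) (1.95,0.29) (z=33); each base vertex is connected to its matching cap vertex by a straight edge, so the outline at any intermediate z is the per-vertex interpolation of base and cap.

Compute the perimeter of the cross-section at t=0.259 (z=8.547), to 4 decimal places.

Cross-section at t=0.259: each vertex is (1-t)·p0[i] + t·p1[i].
  v1: (1-0.259)·(-0.95,3.04) + 0.259·(-0.17,2.41) = (-0.7480,2.8768)
  v2: (1-0.259)·(-3.07,-1.66) + 0.259·(-1.02,-0.02) = (-2.5391,-1.2352)
  v3: (1-0.259)·(3.11,-0.84) + 0.259·(1.95,0.29) = (2.8096,-0.5473)
Perimeter = Σ |v_{i+1} − v_i|:
  edge 1→2: √(-1.7911² + -4.1121²) = 4.4852 (running 4.4852)
  edge 2→3: √(5.3486² + 0.6879²) = 5.3927 (running 9.8779)
  edge 3→1: √(-3.5575² + 3.4242²) = 4.9377 (running 14.8156)
Perimeter = 14.8156

Perimeter at t=0.259: 14.8156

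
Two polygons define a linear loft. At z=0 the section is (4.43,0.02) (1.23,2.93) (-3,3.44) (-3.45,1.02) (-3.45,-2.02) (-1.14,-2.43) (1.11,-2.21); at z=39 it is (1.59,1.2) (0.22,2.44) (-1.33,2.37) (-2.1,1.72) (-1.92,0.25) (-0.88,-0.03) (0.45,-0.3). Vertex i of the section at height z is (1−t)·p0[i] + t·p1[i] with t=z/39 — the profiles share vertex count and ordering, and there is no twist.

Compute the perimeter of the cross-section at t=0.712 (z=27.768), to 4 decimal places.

Perimeter at t=0.712: 13.6560

Cross-section at t=0.712: each vertex is (1-t)·p0[i] + t·p1[i].
  v1: (1-0.712)·(4.43,0.02) + 0.712·(1.59,1.2) = (2.4079,0.8602)
  v2: (1-0.712)·(1.23,2.93) + 0.712·(0.22,2.44) = (0.5109,2.5811)
  v3: (1-0.712)·(-3,3.44) + 0.712·(-1.33,2.37) = (-1.8110,2.6782)
  v4: (1-0.712)·(-3.45,1.02) + 0.712·(-2.1,1.72) = (-2.4888,1.5184)
  v5: (1-0.712)·(-3.45,-2.02) + 0.712·(-1.92,0.25) = (-2.3606,-0.4038)
  v6: (1-0.712)·(-1.14,-2.43) + 0.712·(-0.88,-0.03) = (-0.9549,-0.7212)
  v7: (1-0.712)·(1.11,-2.21) + 0.712·(0.45,-0.3) = (0.6401,-0.8501)
Perimeter = Σ |v_{i+1} − v_i|:
  edge 1→2: √(-1.8970² + 1.7210²) = 2.5613 (running 2.5613)
  edge 2→3: √(-2.3218² + 0.0970²) = 2.3239 (running 4.8852)
  edge 3→4: √(-0.6778² + -1.1598²) = 1.3433 (running 6.2285)
  edge 4→5: √(0.1282² + -1.9222²) = 1.9264 (running 8.1550)
  edge 5→6: √(1.4058² + -0.3174²) = 1.4412 (running 9.5961)
  edge 6→7: √(1.5950² + -0.1289²) = 1.6002 (running 11.1963)
  edge 7→1: √(1.7678² + 1.7102²) = 2.4597 (running 13.6560)
Perimeter = 13.6560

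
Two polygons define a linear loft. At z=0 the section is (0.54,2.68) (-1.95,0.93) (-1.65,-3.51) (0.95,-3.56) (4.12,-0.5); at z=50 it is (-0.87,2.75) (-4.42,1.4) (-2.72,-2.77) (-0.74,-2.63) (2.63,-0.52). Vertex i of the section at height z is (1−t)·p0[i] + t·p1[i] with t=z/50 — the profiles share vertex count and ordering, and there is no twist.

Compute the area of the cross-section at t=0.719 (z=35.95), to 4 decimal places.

Cross-section at t=0.719: each vertex is (1-t)·p0[i] + t·p1[i].
  v1: (1-0.719)·(0.54,2.68) + 0.719·(-0.87,2.75) = (-0.4738,2.7303)
  v2: (1-0.719)·(-1.95,0.93) + 0.719·(-4.42,1.4) = (-3.7259,1.2679)
  v3: (1-0.719)·(-1.65,-3.51) + 0.719·(-2.72,-2.77) = (-2.4193,-2.9779)
  v4: (1-0.719)·(0.95,-3.56) + 0.719·(-0.74,-2.63) = (-0.2651,-2.8913)
  v5: (1-0.719)·(4.12,-0.5) + 0.719·(2.63,-0.52) = (3.0487,-0.5144)
Shoelace sum Σ(x_i·y_{i+1} − x_{i+1}·y_i):
  i=1: -0.4738·1.2679 − -3.7259·2.7303 = +9.5723 (running +9.5723)
  i=2: -3.7259·-2.9779 − -2.4193·1.2679 = +14.1631 (running +23.7354)
  i=3: -2.4193·-2.8913 − -0.2651·-2.9779 = +6.2056 (running +29.9410)
  i=4: -0.2651·-0.5144 − 3.0487·-2.8913 = +8.9511 (running +38.8922)
  i=5: 3.0487·2.7303 − -0.4738·-0.5144 = +8.0802 (running +46.9724)
Area = |Σ|/2 = |46.9724|/2 = 23.4862

Area at t=0.719: 23.4862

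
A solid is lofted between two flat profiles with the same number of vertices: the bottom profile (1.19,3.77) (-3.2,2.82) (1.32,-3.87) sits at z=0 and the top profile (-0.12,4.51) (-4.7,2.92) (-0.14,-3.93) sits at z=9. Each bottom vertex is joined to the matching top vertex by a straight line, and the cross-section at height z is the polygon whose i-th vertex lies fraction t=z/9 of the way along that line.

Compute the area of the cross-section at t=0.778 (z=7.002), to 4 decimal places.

Cross-section at t=0.778: each vertex is (1-t)·p0[i] + t·p1[i].
  v1: (1-0.778)·(1.19,3.77) + 0.778·(-0.12,4.51) = (0.1708,4.3457)
  v2: (1-0.778)·(-3.2,2.82) + 0.778·(-4.7,2.92) = (-4.3670,2.8978)
  v3: (1-0.778)·(1.32,-3.87) + 0.778·(-0.14,-3.93) = (0.1841,-3.9167)
Shoelace sum Σ(x_i·y_{i+1} − x_{i+1}·y_i):
  i=1: 0.1708·2.8978 − -4.3670·4.3457 = +19.4728 (running +19.4728)
  i=2: -4.3670·-3.9167 − 0.1841·2.8978 = +16.5706 (running +36.0434)
  i=3: 0.1841·4.3457 − 0.1708·-3.9167 = +1.4692 (running +37.5125)
Area = |Σ|/2 = |37.5125|/2 = 18.7563

Area at t=0.778: 18.7563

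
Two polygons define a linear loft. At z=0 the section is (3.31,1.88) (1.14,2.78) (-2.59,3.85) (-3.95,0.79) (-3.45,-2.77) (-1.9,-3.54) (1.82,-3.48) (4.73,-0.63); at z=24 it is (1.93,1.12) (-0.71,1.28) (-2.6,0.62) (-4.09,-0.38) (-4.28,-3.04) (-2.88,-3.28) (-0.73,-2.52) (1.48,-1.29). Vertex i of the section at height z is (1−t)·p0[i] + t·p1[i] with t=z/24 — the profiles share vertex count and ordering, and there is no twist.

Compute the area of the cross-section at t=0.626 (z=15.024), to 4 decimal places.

Area at t=0.626: 28.2384

Cross-section at t=0.626: each vertex is (1-t)·p0[i] + t·p1[i].
  v1: (1-0.626)·(3.31,1.88) + 0.626·(1.93,1.12) = (2.4461,1.4042)
  v2: (1-0.626)·(1.14,2.78) + 0.626·(-0.71,1.28) = (-0.0181,1.8410)
  v3: (1-0.626)·(-2.59,3.85) + 0.626·(-2.6,0.62) = (-2.5963,1.8280)
  v4: (1-0.626)·(-3.95,0.79) + 0.626·(-4.09,-0.38) = (-4.0376,0.0576)
  v5: (1-0.626)·(-3.45,-2.77) + 0.626·(-4.28,-3.04) = (-3.9696,-2.9390)
  v6: (1-0.626)·(-1.9,-3.54) + 0.626·(-2.88,-3.28) = (-2.5135,-3.3772)
  v7: (1-0.626)·(1.82,-3.48) + 0.626·(-0.73,-2.52) = (0.2237,-2.8790)
  v8: (1-0.626)·(4.73,-0.63) + 0.626·(1.48,-1.29) = (2.6955,-1.0432)
Shoelace sum Σ(x_i·y_{i+1} − x_{i+1}·y_i):
  i=1: 2.4461·1.8410 − -0.0181·1.4042 = +4.5287 (running +4.5287)
  i=2: -0.0181·1.8280 − -2.5963·1.8410 = +4.7466 (running +9.2754)
  i=3: -2.5963·0.0576 − -4.0376·1.8280 = +7.2314 (running +16.5067)
  i=4: -4.0376·-2.9390 − -3.9696·0.0576 = +12.0953 (running +28.6020)
  i=5: -3.9696·-3.3772 − -2.5135·-2.9390 = +6.0191 (running +34.6211)
  i=6: -2.5135·-2.8790 − 0.2237·-3.3772 = +7.9919 (running +42.6130)
  i=7: 0.2237·-1.0432 − 2.6955·-2.8790 = +7.5271 (running +50.1401)
  i=8: 2.6955·1.4042 − 2.4461·-1.0432 = +6.3368 (running +56.4769)
Area = |Σ|/2 = |56.4769|/2 = 28.2384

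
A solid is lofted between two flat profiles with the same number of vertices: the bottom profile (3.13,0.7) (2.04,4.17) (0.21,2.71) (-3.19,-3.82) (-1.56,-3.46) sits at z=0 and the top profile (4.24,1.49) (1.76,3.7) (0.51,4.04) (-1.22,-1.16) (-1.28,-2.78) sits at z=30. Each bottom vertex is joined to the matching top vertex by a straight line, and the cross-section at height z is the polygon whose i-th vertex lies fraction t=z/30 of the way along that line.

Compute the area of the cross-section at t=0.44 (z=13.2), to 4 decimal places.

Area at t=0.44: 18.7553

Cross-section at t=0.44: each vertex is (1-t)·p0[i] + t·p1[i].
  v1: (1-0.44)·(3.13,0.7) + 0.44·(4.24,1.49) = (3.6184,1.0476)
  v2: (1-0.44)·(2.04,4.17) + 0.44·(1.76,3.7) = (1.9168,3.9632)
  v3: (1-0.44)·(0.21,2.71) + 0.44·(0.51,4.04) = (0.3420,3.2952)
  v4: (1-0.44)·(-3.19,-3.82) + 0.44·(-1.22,-1.16) = (-2.3232,-2.6496)
  v5: (1-0.44)·(-1.56,-3.46) + 0.44·(-1.28,-2.78) = (-1.4368,-3.1608)
Shoelace sum Σ(x_i·y_{i+1} − x_{i+1}·y_i):
  i=1: 3.6184·3.9632 − 1.9168·1.0476 = +12.3324 (running +12.3324)
  i=2: 1.9168·3.2952 − 0.3420·3.9632 = +4.9608 (running +17.2932)
  i=3: 0.3420·-2.6496 − -2.3232·3.2952 = +6.7492 (running +24.0425)
  i=4: -2.3232·-3.1608 − -1.4368·-2.6496 = +3.5362 (running +27.5787)
  i=5: -1.4368·1.0476 − 3.6184·-3.1608 = +9.9318 (running +37.5105)
Area = |Σ|/2 = |37.5105|/2 = 18.7553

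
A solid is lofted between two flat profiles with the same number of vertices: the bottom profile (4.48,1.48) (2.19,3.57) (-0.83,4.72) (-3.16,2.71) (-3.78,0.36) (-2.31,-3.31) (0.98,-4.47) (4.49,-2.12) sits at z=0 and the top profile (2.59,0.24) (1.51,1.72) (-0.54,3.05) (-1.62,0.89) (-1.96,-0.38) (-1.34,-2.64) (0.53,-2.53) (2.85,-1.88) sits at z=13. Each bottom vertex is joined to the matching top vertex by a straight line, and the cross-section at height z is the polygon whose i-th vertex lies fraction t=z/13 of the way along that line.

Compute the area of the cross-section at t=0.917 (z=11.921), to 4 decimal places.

Cross-section at t=0.917: each vertex is (1-t)·p0[i] + t·p1[i].
  v1: (1-0.917)·(4.48,1.48) + 0.917·(2.59,0.24) = (2.7469,0.3429)
  v2: (1-0.917)·(2.19,3.57) + 0.917·(1.51,1.72) = (1.5664,1.8735)
  v3: (1-0.917)·(-0.83,4.72) + 0.917·(-0.54,3.05) = (-0.5641,3.1886)
  v4: (1-0.917)·(-3.16,2.71) + 0.917·(-1.62,0.89) = (-1.7478,1.0411)
  v5: (1-0.917)·(-3.78,0.36) + 0.917·(-1.96,-0.38) = (-2.1111,-0.3186)
  v6: (1-0.917)·(-2.31,-3.31) + 0.917·(-1.34,-2.64) = (-1.4205,-2.6956)
  v7: (1-0.917)·(0.98,-4.47) + 0.917·(0.53,-2.53) = (0.5674,-2.6910)
  v8: (1-0.917)·(4.49,-2.12) + 0.917·(2.85,-1.88) = (2.9861,-1.8999)
Shoelace sum Σ(x_i·y_{i+1} − x_{i+1}·y_i):
  i=1: 2.7469·1.8735 − 1.5664·0.3429 = +4.6092 (running +4.6092)
  i=2: 1.5664·3.1886 − -0.5641·1.8735 = +6.0516 (running +10.6608)
  i=3: -0.5641·1.0411 − -1.7478·3.1886 = +4.9859 (running +15.6467)
  i=4: -1.7478·-0.3186 − -2.1111·1.0411 = +2.7546 (running +18.4013)
  i=5: -2.1111·-2.6956 − -1.4205·-0.3186 = +5.2380 (running +23.6393)
  i=6: -1.4205·-2.6910 − 0.5674·-2.6956 = +5.3520 (running +28.9913)
  i=7: 0.5674·-1.8999 − 2.9861·-2.6910 = +6.9578 (running +35.9491)
  i=8: 2.9861·0.3429 − 2.7469·-1.8999 = +6.2428 (running +42.1919)
Area = |Σ|/2 = |42.1919|/2 = 21.0960

Area at t=0.917: 21.0960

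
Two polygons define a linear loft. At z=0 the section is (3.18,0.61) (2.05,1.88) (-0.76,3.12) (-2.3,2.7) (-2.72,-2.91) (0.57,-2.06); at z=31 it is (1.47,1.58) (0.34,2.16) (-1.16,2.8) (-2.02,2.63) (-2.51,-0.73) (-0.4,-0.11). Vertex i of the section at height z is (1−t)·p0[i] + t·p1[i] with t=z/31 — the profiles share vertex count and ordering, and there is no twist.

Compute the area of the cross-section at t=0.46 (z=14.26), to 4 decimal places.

Cross-section at t=0.46: each vertex is (1-t)·p0[i] + t·p1[i].
  v1: (1-0.46)·(3.18,0.61) + 0.46·(1.47,1.58) = (2.3934,1.0562)
  v2: (1-0.46)·(2.05,1.88) + 0.46·(0.34,2.16) = (1.2634,2.0088)
  v3: (1-0.46)·(-0.76,3.12) + 0.46·(-1.16,2.8) = (-0.9440,2.9728)
  v4: (1-0.46)·(-2.3,2.7) + 0.46·(-2.02,2.63) = (-2.1712,2.6678)
  v5: (1-0.46)·(-2.72,-2.91) + 0.46·(-2.51,-0.73) = (-2.6234,-1.9072)
  v6: (1-0.46)·(0.57,-2.06) + 0.46·(-0.4,-0.11) = (0.1238,-1.1630)
Shoelace sum Σ(x_i·y_{i+1} − x_{i+1}·y_i):
  i=1: 2.3934·2.0088 − 1.2634·1.0562 = +3.4735 (running +3.4735)
  i=2: 1.2634·2.9728 − -0.9440·2.0088 = +5.6521 (running +9.1256)
  i=3: -0.9440·2.6678 − -2.1712·2.9728 = +3.9361 (running +13.0617)
  i=4: -2.1712·-1.9072 − -2.6234·2.6678 = +11.1396 (running +24.2014)
  i=5: -2.6234·-1.1630 − 0.1238·-1.9072 = +3.2871 (running +27.4885)
  i=6: 0.1238·1.0562 − 2.3934·-1.1630 = +2.9143 (running +30.4028)
Area = |Σ|/2 = |30.4028|/2 = 15.2014

Area at t=0.46: 15.2014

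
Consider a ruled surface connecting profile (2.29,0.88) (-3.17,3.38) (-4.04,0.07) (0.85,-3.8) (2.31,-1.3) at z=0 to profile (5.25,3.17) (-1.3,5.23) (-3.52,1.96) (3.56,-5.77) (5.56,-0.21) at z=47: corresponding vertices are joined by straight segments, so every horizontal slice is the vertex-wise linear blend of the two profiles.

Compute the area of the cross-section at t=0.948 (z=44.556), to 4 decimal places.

Area at t=0.948: 53.6099

Cross-section at t=0.948: each vertex is (1-t)·p0[i] + t·p1[i].
  v1: (1-0.948)·(2.29,0.88) + 0.948·(5.25,3.17) = (5.0961,3.0509)
  v2: (1-0.948)·(-3.17,3.38) + 0.948·(-1.3,5.23) = (-1.3972,5.1338)
  v3: (1-0.948)·(-4.04,0.07) + 0.948·(-3.52,1.96) = (-3.5470,1.8617)
  v4: (1-0.948)·(0.85,-3.8) + 0.948·(3.56,-5.77) = (3.4191,-5.6676)
  v5: (1-0.948)·(2.31,-1.3) + 0.948·(5.56,-0.21) = (5.3910,-0.2667)
Shoelace sum Σ(x_i·y_{i+1} − x_{i+1}·y_i):
  i=1: 5.0961·5.1338 − -1.3972·3.0509 = +30.4251 (running +30.4251)
  i=2: -1.3972·1.8617 − -3.5470·5.1338 = +15.6085 (running +46.0336)
  i=3: -3.5470·-5.6676 − 3.4191·1.8617 = +13.7377 (running +59.7713)
  i=4: 3.4191·-0.2667 − 5.3910·-5.6676 = +29.6420 (running +89.4134)
  i=5: 5.3910·3.0509 − 5.0961·-0.2667 = +17.8065 (running +107.2199)
Area = |Σ|/2 = |107.2199|/2 = 53.6099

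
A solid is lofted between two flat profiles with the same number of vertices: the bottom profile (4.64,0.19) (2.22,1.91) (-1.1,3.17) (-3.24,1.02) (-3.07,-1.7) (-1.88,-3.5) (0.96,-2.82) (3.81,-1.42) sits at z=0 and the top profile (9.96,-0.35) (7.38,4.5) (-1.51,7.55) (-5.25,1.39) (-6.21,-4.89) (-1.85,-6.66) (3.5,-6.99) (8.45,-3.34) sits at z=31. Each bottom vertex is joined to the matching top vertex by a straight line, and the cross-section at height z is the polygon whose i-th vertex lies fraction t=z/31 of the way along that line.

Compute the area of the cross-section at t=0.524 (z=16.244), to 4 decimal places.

Cross-section at t=0.524: each vertex is (1-t)·p0[i] + t·p1[i].
  v1: (1-0.524)·(4.64,0.19) + 0.524·(9.96,-0.35) = (7.4277,-0.0930)
  v2: (1-0.524)·(2.22,1.91) + 0.524·(7.38,4.5) = (4.9238,3.2672)
  v3: (1-0.524)·(-1.1,3.17) + 0.524·(-1.51,7.55) = (-1.3148,5.4651)
  v4: (1-0.524)·(-3.24,1.02) + 0.524·(-5.25,1.39) = (-4.2932,1.2139)
  v5: (1-0.524)·(-3.07,-1.7) + 0.524·(-6.21,-4.89) = (-4.7154,-3.3716)
  v6: (1-0.524)·(-1.88,-3.5) + 0.524·(-1.85,-6.66) = (-1.8643,-5.1558)
  v7: (1-0.524)·(0.96,-2.82) + 0.524·(3.5,-6.99) = (2.2910,-5.0051)
  v8: (1-0.524)·(3.81,-1.42) + 0.524·(8.45,-3.34) = (6.2414,-2.4261)
Shoelace sum Σ(x_i·y_{i+1} − x_{i+1}·y_i):
  i=1: 7.4277·3.2672 − 4.9238·-0.0930 = +24.7251 (running +24.7251)
  i=2: 4.9238·5.4651 − -1.3148·3.2672 = +31.2052 (running +55.9303)
  i=3: -1.3148·1.2139 − -4.2932·5.4651 = +21.8670 (running +77.7973)
  i=4: -4.2932·-3.3716 − -4.7154·1.2139 = +20.1988 (running +97.9961)
  i=5: -4.7154·-5.1558 − -1.8643·-3.3716 = +18.0261 (running +116.0222)
  i=6: -1.8643·-5.0051 − 2.2910·-5.1558 = +21.1427 (running +137.1649)
  i=7: 2.2910·-2.4261 − 6.2414·-5.0051 = +25.6805 (running +162.8454)
  i=8: 6.2414·-0.0930 − 7.4277·-2.4261 = +17.4399 (running +180.2853)
Area = |Σ|/2 = |180.2853|/2 = 90.1427

Area at t=0.524: 90.1427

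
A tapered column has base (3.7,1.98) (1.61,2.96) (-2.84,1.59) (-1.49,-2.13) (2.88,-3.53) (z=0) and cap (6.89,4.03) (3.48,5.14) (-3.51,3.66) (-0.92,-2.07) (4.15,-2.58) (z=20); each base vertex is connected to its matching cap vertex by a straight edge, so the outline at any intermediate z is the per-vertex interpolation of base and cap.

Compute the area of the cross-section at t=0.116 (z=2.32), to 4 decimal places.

Cross-section at t=0.116: each vertex is (1-t)·p0[i] + t·p1[i].
  v1: (1-0.116)·(3.7,1.98) + 0.116·(6.89,4.03) = (4.0700,2.2178)
  v2: (1-0.116)·(1.61,2.96) + 0.116·(3.48,5.14) = (1.8269,3.2129)
  v3: (1-0.116)·(-2.84,1.59) + 0.116·(-3.51,3.66) = (-2.9177,1.8301)
  v4: (1-0.116)·(-1.49,-2.13) + 0.116·(-0.92,-2.07) = (-1.4239,-2.1230)
  v5: (1-0.116)·(2.88,-3.53) + 0.116·(4.15,-2.58) = (3.0273,-3.4198)
Shoelace sum Σ(x_i·y_{i+1} − x_{i+1}·y_i):
  i=1: 4.0700·3.2129 − 1.8269·2.2178 = +9.0248 (running +9.0248)
  i=2: 1.8269·1.8301 − -2.9177·3.2129 = +12.7178 (running +21.7426)
  i=3: -2.9177·-2.1230 − -1.4239·1.8301 = +8.8003 (running +30.5429)
  i=4: -1.4239·-3.4198 − 3.0273·-2.1230 = +11.2965 (running +41.8394)
  i=5: 3.0273·2.2178 − 4.0700·-3.4198 = +20.6327 (running +62.4721)
Area = |Σ|/2 = |62.4721|/2 = 31.2361

Area at t=0.116: 31.2361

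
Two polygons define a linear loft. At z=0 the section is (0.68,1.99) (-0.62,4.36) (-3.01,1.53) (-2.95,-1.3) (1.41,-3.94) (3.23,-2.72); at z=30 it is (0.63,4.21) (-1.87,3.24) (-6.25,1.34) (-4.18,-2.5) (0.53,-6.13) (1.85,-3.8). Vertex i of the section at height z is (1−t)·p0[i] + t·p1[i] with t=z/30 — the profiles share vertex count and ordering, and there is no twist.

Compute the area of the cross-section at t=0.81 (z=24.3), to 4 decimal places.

Area at t=0.81: 43.9139

Cross-section at t=0.81: each vertex is (1-t)·p0[i] + t·p1[i].
  v1: (1-0.81)·(0.68,1.99) + 0.81·(0.63,4.21) = (0.6395,3.7882)
  v2: (1-0.81)·(-0.62,4.36) + 0.81·(-1.87,3.24) = (-1.6325,3.4528)
  v3: (1-0.81)·(-3.01,1.53) + 0.81·(-6.25,1.34) = (-5.6344,1.3761)
  v4: (1-0.81)·(-2.95,-1.3) + 0.81·(-4.18,-2.5) = (-3.9463,-2.2720)
  v5: (1-0.81)·(1.41,-3.94) + 0.81·(0.53,-6.13) = (0.6972,-5.7139)
  v6: (1-0.81)·(3.23,-2.72) + 0.81·(1.85,-3.8) = (2.1122,-3.5948)
Shoelace sum Σ(x_i·y_{i+1} − x_{i+1}·y_i):
  i=1: 0.6395·3.4528 − -1.6325·3.7882 = +8.3923 (running +8.3923)
  i=2: -1.6325·1.3761 − -5.6344·3.4528 = +17.2080 (running +25.6003)
  i=3: -5.6344·-2.2720 − -3.9463·1.3761 = +18.2319 (running +43.8321)
  i=4: -3.9463·-5.7139 − 0.6972·-2.2720 = +24.1328 (running +67.9649)
  i=5: 0.6972·-3.5948 − 2.1122·-5.7139 = +9.5626 (running +77.5275)
  i=6: 2.1122·3.7882 − 0.6395·-3.5948 = +10.3003 (running +87.8279)
Area = |Σ|/2 = |87.8279|/2 = 43.9139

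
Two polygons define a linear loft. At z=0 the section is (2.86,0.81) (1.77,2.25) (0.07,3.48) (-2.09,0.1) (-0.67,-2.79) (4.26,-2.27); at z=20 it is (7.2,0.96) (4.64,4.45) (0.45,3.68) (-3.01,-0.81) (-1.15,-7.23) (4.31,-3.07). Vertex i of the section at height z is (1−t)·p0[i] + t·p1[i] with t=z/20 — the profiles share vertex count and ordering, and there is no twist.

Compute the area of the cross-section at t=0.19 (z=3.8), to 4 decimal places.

Area at t=0.19: 30.8237

Cross-section at t=0.19: each vertex is (1-t)·p0[i] + t·p1[i].
  v1: (1-0.19)·(2.86,0.81) + 0.19·(7.2,0.96) = (3.6846,0.8385)
  v2: (1-0.19)·(1.77,2.25) + 0.19·(4.64,4.45) = (2.3153,2.6680)
  v3: (1-0.19)·(0.07,3.48) + 0.19·(0.45,3.68) = (0.1422,3.5180)
  v4: (1-0.19)·(-2.09,0.1) + 0.19·(-3.01,-0.81) = (-2.2648,-0.0729)
  v5: (1-0.19)·(-0.67,-2.79) + 0.19·(-1.15,-7.23) = (-0.7612,-3.6336)
  v6: (1-0.19)·(4.26,-2.27) + 0.19·(4.31,-3.07) = (4.2695,-2.4220)
Shoelace sum Σ(x_i·y_{i+1} − x_{i+1}·y_i):
  i=1: 3.6846·2.6680 − 2.3153·0.8385 = +7.8891 (running +7.8891)
  i=2: 2.3153·3.5180 − 0.1422·2.6680 = +7.7658 (running +15.6550)
  i=3: 0.1422·-0.0729 − -2.2648·3.5180 = +7.9572 (running +23.6122)
  i=4: -2.2648·-3.6336 − -0.7612·-0.0729 = +8.1739 (running +31.7861)
  i=5: -0.7612·-2.4220 − 4.2695·-3.6336 = +17.3573 (running +49.1433)
  i=6: 4.2695·0.8385 − 3.6846·-2.4220 = +12.5041 (running +61.6474)
Area = |Σ|/2 = |61.6474|/2 = 30.8237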